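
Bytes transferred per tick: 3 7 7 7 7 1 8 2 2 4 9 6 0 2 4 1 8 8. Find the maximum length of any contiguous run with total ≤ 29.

add 3: [3] sum 3, len 1
add 7: [3, 7] sum 10, len 2
add 7: [3, 7, 7] sum 17, len 3
add 7: [3, 7, 7, 7] sum 24, len 4
add 7: [7, 7, 7, 7] sum 28, len 4
add 1: [7, 7, 7, 7, 1] sum 29, len 5
add 8: [7, 7, 1, 8] sum 23, len 4
add 2: [7, 7, 1, 8, 2] sum 25, len 5
add 2: [7, 7, 1, 8, 2, 2] sum 27, len 6
add 4: [7, 1, 8, 2, 2, 4] sum 24, len 6
add 9: [1, 8, 2, 2, 4, 9] sum 26, len 6
add 6: [2, 2, 4, 9, 6] sum 23, len 5
add 0: [2, 2, 4, 9, 6, 0] sum 23, len 6
add 2: [2, 2, 4, 9, 6, 0, 2] sum 25, len 7
add 4: [2, 2, 4, 9, 6, 0, 2, 4] sum 29, len 8
add 1: [2, 4, 9, 6, 0, 2, 4, 1] sum 28, len 8
add 8: [6, 0, 2, 4, 1, 8] sum 21, len 6
add 8: [6, 0, 2, 4, 1, 8, 8] sum 29, len 7
Longest length seen: 8.

8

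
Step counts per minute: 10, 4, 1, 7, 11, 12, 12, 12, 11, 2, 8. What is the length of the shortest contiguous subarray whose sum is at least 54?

5

Extend right; whenever the sum reaches 54, record the length and shrink from the left:
add 10: running sum 10 < 54
add 4: running sum 14 < 54
add 1: running sum 15 < 54
add 7: running sum 22 < 54
add 11: running sum 33 < 54
add 12: running sum 45 < 54
end 6: [10, 4, 1, 7, 11, 12, 12] sum 57, len 7
end 7: [7, 11, 12, 12, 12] sum 54, len 5
end 8: [11, 12, 12, 12, 11] sum 58, len 5
end 9: [11, 12, 12, 12, 11, 2] sum 60, len 6
end 10: [12, 12, 12, 11, 2, 8] sum 57, len 6
Shortest qualifying length: 5.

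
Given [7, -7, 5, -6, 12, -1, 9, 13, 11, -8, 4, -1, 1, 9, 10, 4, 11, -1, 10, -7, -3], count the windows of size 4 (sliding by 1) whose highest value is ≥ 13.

4

[7, -7, 5, -6] → max 7
[-7, 5, -6, 12] → max 12
[5, -6, 12, -1] → max 12
[-6, 12, -1, 9] → max 12
[12, -1, 9, 13] → max 13  ≥ 13 ✓
[-1, 9, 13, 11] → max 13  ≥ 13 ✓
[9, 13, 11, -8] → max 13  ≥ 13 ✓
[13, 11, -8, 4] → max 13  ≥ 13 ✓
[11, -8, 4, -1] → max 11
[-8, 4, -1, 1] → max 4
[4, -1, 1, 9] → max 9
[-1, 1, 9, 10] → max 10
[1, 9, 10, 4] → max 10
[9, 10, 4, 11] → max 11
[10, 4, 11, -1] → max 11
[4, 11, -1, 10] → max 11
[11, -1, 10, -7] → max 11
[-1, 10, -7, -3] → max 10
4 windows satisfy the condition.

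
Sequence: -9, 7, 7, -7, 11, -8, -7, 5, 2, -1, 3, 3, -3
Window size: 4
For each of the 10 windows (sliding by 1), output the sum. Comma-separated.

-2, 18, 3, -11, 1, -8, -1, 9, 7, 2

-9 7 7 -7 → sum -2
7 7 -7 11 → sum 18
7 -7 11 -8 → sum 3
-7 11 -8 -7 → sum -11
11 -8 -7 5 → sum 1
-8 -7 5 2 → sum -8
-7 5 2 -1 → sum -1
5 2 -1 3 → sum 9
2 -1 3 3 → sum 7
-1 3 3 -3 → sum 2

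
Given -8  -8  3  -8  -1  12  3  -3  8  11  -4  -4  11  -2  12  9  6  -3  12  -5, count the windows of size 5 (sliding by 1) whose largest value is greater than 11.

(-8, -8, 3, -8, -1) → max 3
(-8, 3, -8, -1, 12) → max 12  > 11 ✓
(3, -8, -1, 12, 3) → max 12  > 11 ✓
(-8, -1, 12, 3, -3) → max 12  > 11 ✓
(-1, 12, 3, -3, 8) → max 12  > 11 ✓
(12, 3, -3, 8, 11) → max 12  > 11 ✓
(3, -3, 8, 11, -4) → max 11
(-3, 8, 11, -4, -4) → max 11
(8, 11, -4, -4, 11) → max 11
(11, -4, -4, 11, -2) → max 11
(-4, -4, 11, -2, 12) → max 12  > 11 ✓
(-4, 11, -2, 12, 9) → max 12  > 11 ✓
(11, -2, 12, 9, 6) → max 12  > 11 ✓
(-2, 12, 9, 6, -3) → max 12  > 11 ✓
(12, 9, 6, -3, 12) → max 12  > 11 ✓
(9, 6, -3, 12, -5) → max 12  > 11 ✓
11 windows satisfy the condition.

11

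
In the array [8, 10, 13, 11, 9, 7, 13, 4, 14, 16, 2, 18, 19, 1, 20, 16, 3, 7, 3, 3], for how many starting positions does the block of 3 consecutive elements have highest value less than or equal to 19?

8 10 13 → max 13  ≤ 19 ✓
10 13 11 → max 13  ≤ 19 ✓
13 11 9 → max 13  ≤ 19 ✓
11 9 7 → max 11  ≤ 19 ✓
9 7 13 → max 13  ≤ 19 ✓
7 13 4 → max 13  ≤ 19 ✓
13 4 14 → max 14  ≤ 19 ✓
4 14 16 → max 16  ≤ 19 ✓
14 16 2 → max 16  ≤ 19 ✓
16 2 18 → max 18  ≤ 19 ✓
2 18 19 → max 19  ≤ 19 ✓
18 19 1 → max 19  ≤ 19 ✓
19 1 20 → max 20
1 20 16 → max 20
20 16 3 → max 20
16 3 7 → max 16  ≤ 19 ✓
3 7 3 → max 7  ≤ 19 ✓
7 3 3 → max 7  ≤ 19 ✓
15 windows satisfy the condition.

15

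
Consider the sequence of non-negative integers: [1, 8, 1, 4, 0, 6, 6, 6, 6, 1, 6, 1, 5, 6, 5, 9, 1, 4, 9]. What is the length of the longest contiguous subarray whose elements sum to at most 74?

17

add 1: [1] sum 1, len 1
add 8: [1, 8] sum 9, len 2
add 1: [1, 8, 1] sum 10, len 3
add 4: [1, 8, 1, 4] sum 14, len 4
add 0: [1, 8, 1, 4, 0] sum 14, len 5
add 6: [1, 8, 1, 4, 0, 6] sum 20, len 6
add 6: [1, 8, 1, 4, 0, 6, 6] sum 26, len 7
add 6: [1, 8, 1, 4, 0, 6, 6, 6] sum 32, len 8
add 6: [1, 8, 1, 4, 0, 6, 6, 6, 6] sum 38, len 9
add 1: [1, 8, 1, 4, 0, 6, 6, 6, 6, 1] sum 39, len 10
add 6: [1, 8, 1, 4, 0, 6, 6, 6, 6, 1, 6] sum 45, len 11
add 1: [1, 8, 1, 4, 0, 6, 6, 6, 6, 1, 6, 1] sum 46, len 12
add 5: [1, 8, 1, 4, 0, 6, 6, 6, 6, 1, 6, 1, 5] sum 51, len 13
add 6: [1, 8, 1, 4, 0, 6, 6, 6, 6, 1, 6, 1, 5, 6] sum 57, len 14
add 5: [1, 8, 1, 4, 0, 6, 6, 6, 6, 1, 6, 1, 5, 6, 5] sum 62, len 15
add 9: [1, 8, 1, 4, 0, 6, 6, 6, 6, 1, 6, 1, 5, 6, 5, 9] sum 71, len 16
add 1: [1, 8, 1, 4, 0, 6, 6, 6, 6, 1, 6, 1, 5, 6, 5, 9, 1] sum 72, len 17
add 4: [1, 4, 0, 6, 6, 6, 6, 1, 6, 1, 5, 6, 5, 9, 1, 4] sum 67, len 16
add 9: [0, 6, 6, 6, 6, 1, 6, 1, 5, 6, 5, 9, 1, 4, 9] sum 71, len 15
Longest length seen: 17.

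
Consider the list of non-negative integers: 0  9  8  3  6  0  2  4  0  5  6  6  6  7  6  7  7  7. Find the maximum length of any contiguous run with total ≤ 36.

Extend to the right; shrink from the left whenever the sum exceeds 36:
→ 0: sum 0, len 1
→ 9: sum 9, len 2
→ 8: sum 17, len 3
→ 3: sum 20, len 4
→ 6: sum 26, len 5
→ 0: sum 26, len 6
→ 2: sum 28, len 7
→ 4: sum 32, len 8
→ 0: sum 32, len 9
→ 5 (dropped 0, 9): sum 28, len 8
→ 6: sum 34, len 9
→ 6 (dropped 8): sum 32, len 9
→ 6 (dropped 3): sum 35, len 9
→ 7 (dropped 6): sum 36, len 9
→ 6 (dropped 0, 2, 4): sum 36, len 7
→ 7 (dropped 0, 5, 6): sum 32, len 5
→ 7 (dropped 6): sum 33, len 5
→ 7 (dropped 6): sum 34, len 5
Longest length seen: 9.

9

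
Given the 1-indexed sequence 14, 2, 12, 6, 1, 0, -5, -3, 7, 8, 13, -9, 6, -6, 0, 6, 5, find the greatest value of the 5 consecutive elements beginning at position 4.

Elements at indices 4..8: 6, 1, 0, -5, -3
max(6, 1, 0, -5, -3) = 6

6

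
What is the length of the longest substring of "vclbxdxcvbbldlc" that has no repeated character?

6

[v] len 1
[v, c] len 2
[v, c, l] len 3
[v, c, l, b] len 4
[v, c, l, b, x] len 5
[v, c, l, b, x, d] len 6
[d, x] len 2
[d, x, c] len 3
[d, x, c, v] len 4
[d, x, c, v, b] len 5
[b] len 1
[b, l] len 2
[b, l, d] len 3
[d, l] len 2
[d, l, c] len 3
Longest all-distinct length: 6.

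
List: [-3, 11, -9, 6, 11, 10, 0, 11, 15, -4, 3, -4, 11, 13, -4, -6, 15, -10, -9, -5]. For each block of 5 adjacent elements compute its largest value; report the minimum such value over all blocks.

11

Each size-5 window and its max:
(-3, 11, -9, 6, 11) → max 11
(11, -9, 6, 11, 10) → max 11
(-9, 6, 11, 10, 0) → max 11
(6, 11, 10, 0, 11) → max 11
(11, 10, 0, 11, 15) → max 15
(10, 0, 11, 15, -4) → max 15
(0, 11, 15, -4, 3) → max 15
(11, 15, -4, 3, -4) → max 15
(15, -4, 3, -4, 11) → max 15
(-4, 3, -4, 11, 13) → max 13
(3, -4, 11, 13, -4) → max 13
(-4, 11, 13, -4, -6) → max 13
(11, 13, -4, -6, 15) → max 15
(13, -4, -6, 15, -10) → max 15
(-4, -6, 15, -10, -9) → max 15
(-6, 15, -10, -9, -5) → max 15
Minimum of these is 11.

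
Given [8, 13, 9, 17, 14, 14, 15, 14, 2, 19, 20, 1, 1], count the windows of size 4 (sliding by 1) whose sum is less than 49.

[8, 13, 9, 17] → sum 47  < 49 ✓
[13, 9, 17, 14] → sum 53
[9, 17, 14, 14] → sum 54
[17, 14, 14, 15] → sum 60
[14, 14, 15, 14] → sum 57
[14, 15, 14, 2] → sum 45  < 49 ✓
[15, 14, 2, 19] → sum 50
[14, 2, 19, 20] → sum 55
[2, 19, 20, 1] → sum 42  < 49 ✓
[19, 20, 1, 1] → sum 41  < 49 ✓
4 windows satisfy the condition.

4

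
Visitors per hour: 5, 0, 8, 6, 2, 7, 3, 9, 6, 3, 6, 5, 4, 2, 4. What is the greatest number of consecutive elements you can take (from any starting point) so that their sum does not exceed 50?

→ 5: sum 5, len 1
→ 0: sum 5, len 2
→ 8: sum 13, len 3
→ 6: sum 19, len 4
→ 2: sum 21, len 5
→ 7: sum 28, len 6
→ 3: sum 31, len 7
→ 9: sum 40, len 8
→ 6: sum 46, len 9
→ 3: sum 49, len 10
→ 6 (dropped 5): sum 50, len 10
→ 5 (dropped 0, 8): sum 47, len 9
→ 4 (dropped 6): sum 45, len 9
→ 2: sum 47, len 10
→ 4 (dropped 2): sum 49, len 10
Longest length seen: 10.

10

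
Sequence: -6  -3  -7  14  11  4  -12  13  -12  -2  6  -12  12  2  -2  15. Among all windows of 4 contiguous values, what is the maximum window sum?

[-6, -3, -7, 14] → sum -2
[-3, -7, 14, 11] → sum 15
[-7, 14, 11, 4] → sum 22
[14, 11, 4, -12] → sum 17
[11, 4, -12, 13] → sum 16
[4, -12, 13, -12] → sum -7
[-12, 13, -12, -2] → sum -13
[13, -12, -2, 6] → sum 5
[-12, -2, 6, -12] → sum -20
[-2, 6, -12, 12] → sum 4
[6, -12, 12, 2] → sum 8
[-12, 12, 2, -2] → sum 0
[12, 2, -2, 15] → sum 27
Maximum of these is 27.

27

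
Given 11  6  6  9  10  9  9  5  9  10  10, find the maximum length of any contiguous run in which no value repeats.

add 11: [11] len 1
add 6: [11, 6] len 2
add 6 (repeat 6, move left end past it): [6] len 1
add 9: [6, 9] len 2
add 10: [6, 9, 10] len 3
add 9 (repeat 9, move left end past it): [10, 9] len 2
add 9 (repeat 9, move left end past it): [9] len 1
add 5: [9, 5] len 2
add 9 (repeat 9, move left end past it): [5, 9] len 2
add 10: [5, 9, 10] len 3
add 10 (repeat 10, move left end past it): [10] len 1
Longest all-distinct length: 3.

3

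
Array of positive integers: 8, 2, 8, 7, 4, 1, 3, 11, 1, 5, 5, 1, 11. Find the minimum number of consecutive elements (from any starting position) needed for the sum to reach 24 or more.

add 8: running sum 8 < 24
add 2: running sum 10 < 24
add 8: running sum 18 < 24
add 7: shortest ending here [8, 2, 8, 7] sum 25, len 4
add 4: shortest ending here [8, 2, 8, 7, 4] sum 29, len 5
add 1: shortest ending here [8, 2, 8, 7, 4, 1] sum 30, len 6
add 3: shortest ending here [2, 8, 7, 4, 1, 3] sum 25, len 6
add 11: shortest ending here [7, 4, 1, 3, 11] sum 26, len 5
add 1: shortest ending here [7, 4, 1, 3, 11, 1] sum 27, len 6
add 5: shortest ending here [4, 1, 3, 11, 1, 5] sum 25, len 6
add 5: shortest ending here [3, 11, 1, 5, 5] sum 25, len 5
add 1: shortest ending here [3, 11, 1, 5, 5, 1] sum 26, len 6
add 11: shortest ending here [11, 1, 5, 5, 1, 11] sum 34, len 6
Shortest qualifying length: 4.

4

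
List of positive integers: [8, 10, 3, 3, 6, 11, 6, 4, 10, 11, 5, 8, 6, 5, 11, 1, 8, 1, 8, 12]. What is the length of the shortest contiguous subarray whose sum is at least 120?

19

add 8: running sum 8 < 120
add 10: running sum 18 < 120
add 3: running sum 21 < 120
add 3: running sum 24 < 120
add 6: running sum 30 < 120
add 11: running sum 41 < 120
add 6: running sum 47 < 120
add 4: running sum 51 < 120
add 10: running sum 61 < 120
add 11: running sum 72 < 120
add 5: running sum 77 < 120
add 8: running sum 85 < 120
add 6: running sum 91 < 120
add 5: running sum 96 < 120
add 11: running sum 107 < 120
add 1: running sum 108 < 120
add 8: running sum 116 < 120
add 1: running sum 117 < 120
add 8: shortest ending here [8, 10, 3, 3, 6, 11, 6, 4, 10, 11, 5, 8, 6, 5, 11, 1, 8, 1, 8] sum 125, len 19
add 12: shortest ending here [10, 3, 3, 6, 11, 6, 4, 10, 11, 5, 8, 6, 5, 11, 1, 8, 1, 8, 12] sum 129, len 19
Shortest qualifying length: 19.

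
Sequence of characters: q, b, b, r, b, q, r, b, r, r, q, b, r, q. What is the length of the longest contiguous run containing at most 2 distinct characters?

4

Extend right; when distinct count exceeds 2, shrink from the left:
[q] 1 distinct, len 1
[q, b] 2 distinct, len 2
[q, b, b] 2 distinct, len 3
[b, b, r] 2 distinct, len 3
[b, b, r, b] 2 distinct, len 4
[b, q] 2 distinct, len 2
[q, r] 2 distinct, len 2
[r, b] 2 distinct, len 2
[r, b, r] 2 distinct, len 3
[r, b, r, r] 2 distinct, len 4
[r, r, q] 2 distinct, len 3
[q, b] 2 distinct, len 2
[b, r] 2 distinct, len 2
[r, q] 2 distinct, len 2
Longest length with ≤2 distinct: 4.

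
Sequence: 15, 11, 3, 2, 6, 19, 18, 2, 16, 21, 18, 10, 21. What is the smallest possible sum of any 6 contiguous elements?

50

Each size-6 window and its sum:
15 11 3 2 6 19 → sum 56
11 3 2 6 19 18 → sum 59
3 2 6 19 18 2 → sum 50
2 6 19 18 2 16 → sum 63
6 19 18 2 16 21 → sum 82
19 18 2 16 21 18 → sum 94
18 2 16 21 18 10 → sum 85
2 16 21 18 10 21 → sum 88
Smallest of these is 50.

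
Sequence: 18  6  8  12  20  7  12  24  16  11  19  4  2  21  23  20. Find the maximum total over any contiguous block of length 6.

[18, 6, 8, 12, 20, 7] → sum 71
[6, 8, 12, 20, 7, 12] → sum 65
[8, 12, 20, 7, 12, 24] → sum 83
[12, 20, 7, 12, 24, 16] → sum 91
[20, 7, 12, 24, 16, 11] → sum 90
[7, 12, 24, 16, 11, 19] → sum 89
[12, 24, 16, 11, 19, 4] → sum 86
[24, 16, 11, 19, 4, 2] → sum 76
[16, 11, 19, 4, 2, 21] → sum 73
[11, 19, 4, 2, 21, 23] → sum 80
[19, 4, 2, 21, 23, 20] → sum 89
Maximum of these is 91.

91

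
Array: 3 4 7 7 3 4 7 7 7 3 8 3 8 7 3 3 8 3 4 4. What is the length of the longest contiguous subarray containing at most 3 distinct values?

add 3: window [3] (1 distinct), len 1
add 4: window [3, 4] (2 distinct), len 2
add 7: window [3, 4, 7] (3 distinct), len 3
add 7: window [3, 4, 7, 7] (3 distinct), len 4
add 3: window [3, 4, 7, 7, 3] (3 distinct), len 5
add 4: window [3, 4, 7, 7, 3, 4] (3 distinct), len 6
add 7: window [3, 4, 7, 7, 3, 4, 7] (3 distinct), len 7
add 7: window [3, 4, 7, 7, 3, 4, 7, 7] (3 distinct), len 8
add 7: window [3, 4, 7, 7, 3, 4, 7, 7, 7] (3 distinct), len 9
add 3: window [3, 4, 7, 7, 3, 4, 7, 7, 7, 3] (3 distinct), len 10
add 8: window [7, 7, 7, 3, 8] (3 distinct), len 5
add 3: window [7, 7, 7, 3, 8, 3] (3 distinct), len 6
add 8: window [7, 7, 7, 3, 8, 3, 8] (3 distinct), len 7
add 7: window [7, 7, 7, 3, 8, 3, 8, 7] (3 distinct), len 8
add 3: window [7, 7, 7, 3, 8, 3, 8, 7, 3] (3 distinct), len 9
add 3: window [7, 7, 7, 3, 8, 3, 8, 7, 3, 3] (3 distinct), len 10
add 8: window [7, 7, 7, 3, 8, 3, 8, 7, 3, 3, 8] (3 distinct), len 11
add 3: window [7, 7, 7, 3, 8, 3, 8, 7, 3, 3, 8, 3] (3 distinct), len 12
add 4: window [3, 3, 8, 3, 4] (3 distinct), len 5
add 4: window [3, 3, 8, 3, 4, 4] (3 distinct), len 6
Longest length with ≤3 distinct: 12.

12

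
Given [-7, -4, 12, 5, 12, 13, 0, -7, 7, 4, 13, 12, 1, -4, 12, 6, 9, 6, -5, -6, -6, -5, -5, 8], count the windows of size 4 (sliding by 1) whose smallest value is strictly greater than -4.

(-7, -4, 12, 5) → min -7
(-4, 12, 5, 12) → min -4
(12, 5, 12, 13) → min 5  > -4 ✓
(5, 12, 13, 0) → min 0  > -4 ✓
(12, 13, 0, -7) → min -7
(13, 0, -7, 7) → min -7
(0, -7, 7, 4) → min -7
(-7, 7, 4, 13) → min -7
(7, 4, 13, 12) → min 4  > -4 ✓
(4, 13, 12, 1) → min 1  > -4 ✓
(13, 12, 1, -4) → min -4
(12, 1, -4, 12) → min -4
(1, -4, 12, 6) → min -4
(-4, 12, 6, 9) → min -4
(12, 6, 9, 6) → min 6  > -4 ✓
(6, 9, 6, -5) → min -5
(9, 6, -5, -6) → min -6
(6, -5, -6, -6) → min -6
(-5, -6, -6, -5) → min -6
(-6, -6, -5, -5) → min -6
(-6, -5, -5, 8) → min -6
5 windows satisfy the condition.

5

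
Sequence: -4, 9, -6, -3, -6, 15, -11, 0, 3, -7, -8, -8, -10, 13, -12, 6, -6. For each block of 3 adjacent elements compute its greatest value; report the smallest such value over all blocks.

-8

(-4, 9, -6) → max 9
(9, -6, -3) → max 9
(-6, -3, -6) → max -3
(-3, -6, 15) → max 15
(-6, 15, -11) → max 15
(15, -11, 0) → max 15
(-11, 0, 3) → max 3
(0, 3, -7) → max 3
(3, -7, -8) → max 3
(-7, -8, -8) → max -7
(-8, -8, -10) → max -8
(-8, -10, 13) → max 13
(-10, 13, -12) → max 13
(13, -12, 6) → max 13
(-12, 6, -6) → max 6
Smallest of these is -8.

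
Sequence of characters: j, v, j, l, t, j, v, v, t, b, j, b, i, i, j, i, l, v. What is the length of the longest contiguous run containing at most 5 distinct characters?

12

add j: window [j] (1 distinct), len 1
add v: window [j, v] (2 distinct), len 2
add j: window [j, v, j] (2 distinct), len 3
add l: window [j, v, j, l] (3 distinct), len 4
add t: window [j, v, j, l, t] (4 distinct), len 5
add j: window [j, v, j, l, t, j] (4 distinct), len 6
add v: window [j, v, j, l, t, j, v] (4 distinct), len 7
add v: window [j, v, j, l, t, j, v, v] (4 distinct), len 8
add t: window [j, v, j, l, t, j, v, v, t] (4 distinct), len 9
add b: window [j, v, j, l, t, j, v, v, t, b] (5 distinct), len 10
add j: window [j, v, j, l, t, j, v, v, t, b, j] (5 distinct), len 11
add b: window [j, v, j, l, t, j, v, v, t, b, j, b] (5 distinct), len 12
add i: window [t, j, v, v, t, b, j, b, i] (5 distinct), len 9
add i: window [t, j, v, v, t, b, j, b, i, i] (5 distinct), len 10
add j: window [t, j, v, v, t, b, j, b, i, i, j] (5 distinct), len 11
add i: window [t, j, v, v, t, b, j, b, i, i, j, i] (5 distinct), len 12
add l: window [t, b, j, b, i, i, j, i, l] (5 distinct), len 9
add v: window [b, j, b, i, i, j, i, l, v] (5 distinct), len 9
Longest length with ≤5 distinct: 12.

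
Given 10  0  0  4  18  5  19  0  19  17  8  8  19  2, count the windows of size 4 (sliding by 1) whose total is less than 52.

8

(10, 0, 0, 4) → sum 14  < 52 ✓
(0, 0, 4, 18) → sum 22  < 52 ✓
(0, 4, 18, 5) → sum 27  < 52 ✓
(4, 18, 5, 19) → sum 46  < 52 ✓
(18, 5, 19, 0) → sum 42  < 52 ✓
(5, 19, 0, 19) → sum 43  < 52 ✓
(19, 0, 19, 17) → sum 55
(0, 19, 17, 8) → sum 44  < 52 ✓
(19, 17, 8, 8) → sum 52
(17, 8, 8, 19) → sum 52
(8, 8, 19, 2) → sum 37  < 52 ✓
8 windows satisfy the condition.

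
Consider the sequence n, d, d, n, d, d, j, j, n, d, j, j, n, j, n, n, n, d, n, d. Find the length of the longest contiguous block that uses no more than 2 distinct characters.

7

add n: window [n] (1 distinct), len 1
add d: window [n, d] (2 distinct), len 2
add d: window [n, d, d] (2 distinct), len 3
add n: window [n, d, d, n] (2 distinct), len 4
add d: window [n, d, d, n, d] (2 distinct), len 5
add d: window [n, d, d, n, d, d] (2 distinct), len 6
add j: window [d, d, j] (2 distinct), len 3
add j: window [d, d, j, j] (2 distinct), len 4
add n: window [j, j, n] (2 distinct), len 3
add d: window [n, d] (2 distinct), len 2
add j: window [d, j] (2 distinct), len 2
add j: window [d, j, j] (2 distinct), len 3
add n: window [j, j, n] (2 distinct), len 3
add j: window [j, j, n, j] (2 distinct), len 4
add n: window [j, j, n, j, n] (2 distinct), len 5
add n: window [j, j, n, j, n, n] (2 distinct), len 6
add n: window [j, j, n, j, n, n, n] (2 distinct), len 7
add d: window [n, n, n, d] (2 distinct), len 4
add n: window [n, n, n, d, n] (2 distinct), len 5
add d: window [n, n, n, d, n, d] (2 distinct), len 6
Longest length with ≤2 distinct: 7.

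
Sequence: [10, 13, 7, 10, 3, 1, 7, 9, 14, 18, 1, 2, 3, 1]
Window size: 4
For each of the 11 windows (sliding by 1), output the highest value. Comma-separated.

(10, 13, 7, 10) → max 13
(13, 7, 10, 3) → max 13
(7, 10, 3, 1) → max 10
(10, 3, 1, 7) → max 10
(3, 1, 7, 9) → max 9
(1, 7, 9, 14) → max 14
(7, 9, 14, 18) → max 18
(9, 14, 18, 1) → max 18
(14, 18, 1, 2) → max 18
(18, 1, 2, 3) → max 18
(1, 2, 3, 1) → max 3

13, 13, 10, 10, 9, 14, 18, 18, 18, 18, 3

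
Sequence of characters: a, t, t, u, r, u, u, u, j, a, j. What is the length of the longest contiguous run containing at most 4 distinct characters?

8

add a: window [a] (1 distinct), len 1
add t: window [a, t] (2 distinct), len 2
add t: window [a, t, t] (2 distinct), len 3
add u: window [a, t, t, u] (3 distinct), len 4
add r: window [a, t, t, u, r] (4 distinct), len 5
add u: window [a, t, t, u, r, u] (4 distinct), len 6
add u: window [a, t, t, u, r, u, u] (4 distinct), len 7
add u: window [a, t, t, u, r, u, u, u] (4 distinct), len 8
add j: window [t, t, u, r, u, u, u, j] (4 distinct), len 8
add a: window [u, r, u, u, u, j, a] (4 distinct), len 7
add j: window [u, r, u, u, u, j, a, j] (4 distinct), len 8
Longest length with ≤4 distinct: 8.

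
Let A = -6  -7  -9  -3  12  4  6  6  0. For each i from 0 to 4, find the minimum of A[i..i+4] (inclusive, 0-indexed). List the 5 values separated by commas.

-9, -9, -9, -3, 0

Sliding a size-5 window across the 9 values:
(-6, -7, -9, -3, 12) → min -9
(-7, -9, -3, 12, 4) → min -9
(-9, -3, 12, 4, 6) → min -9
(-3, 12, 4, 6, 6) → min -3
(12, 4, 6, 6, 0) → min 0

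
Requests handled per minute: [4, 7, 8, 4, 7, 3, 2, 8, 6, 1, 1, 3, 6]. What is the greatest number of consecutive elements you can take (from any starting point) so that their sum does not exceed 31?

Extend to the right; shrink from the left whenever the sum exceeds 31:
→ 4: sum 4, len 1
→ 7: sum 11, len 2
→ 8: sum 19, len 3
→ 4: sum 23, len 4
→ 7: sum 30, len 5
→ 3 (dropped 4): sum 29, len 5
→ 2: sum 31, len 6
→ 8 (dropped 7, 8): sum 24, len 5
→ 6: sum 30, len 6
→ 1: sum 31, len 7
→ 1 (dropped 4): sum 28, len 7
→ 3: sum 31, len 8
→ 6 (dropped 7): sum 30, len 8
Longest length seen: 8.

8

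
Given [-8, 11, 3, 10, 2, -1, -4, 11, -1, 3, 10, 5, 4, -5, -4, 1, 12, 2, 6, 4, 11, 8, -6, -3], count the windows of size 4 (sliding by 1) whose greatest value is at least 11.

-8 11 3 10 → max 11  ≥ 11 ✓
11 3 10 2 → max 11  ≥ 11 ✓
3 10 2 -1 → max 10
10 2 -1 -4 → max 10
2 -1 -4 11 → max 11  ≥ 11 ✓
-1 -4 11 -1 → max 11  ≥ 11 ✓
-4 11 -1 3 → max 11  ≥ 11 ✓
11 -1 3 10 → max 11  ≥ 11 ✓
-1 3 10 5 → max 10
3 10 5 4 → max 10
10 5 4 -5 → max 10
5 4 -5 -4 → max 5
4 -5 -4 1 → max 4
-5 -4 1 12 → max 12  ≥ 11 ✓
-4 1 12 2 → max 12  ≥ 11 ✓
1 12 2 6 → max 12  ≥ 11 ✓
12 2 6 4 → max 12  ≥ 11 ✓
2 6 4 11 → max 11  ≥ 11 ✓
6 4 11 8 → max 11  ≥ 11 ✓
4 11 8 -6 → max 11  ≥ 11 ✓
11 8 -6 -3 → max 11  ≥ 11 ✓
14 windows satisfy the condition.

14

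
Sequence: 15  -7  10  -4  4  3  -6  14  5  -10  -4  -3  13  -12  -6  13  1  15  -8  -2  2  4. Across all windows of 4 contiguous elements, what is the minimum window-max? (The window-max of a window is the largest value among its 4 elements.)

(15, -7, 10, -4) → max 15
(-7, 10, -4, 4) → max 10
(10, -4, 4, 3) → max 10
(-4, 4, 3, -6) → max 4
(4, 3, -6, 14) → max 14
(3, -6, 14, 5) → max 14
(-6, 14, 5, -10) → max 14
(14, 5, -10, -4) → max 14
(5, -10, -4, -3) → max 5
(-10, -4, -3, 13) → max 13
(-4, -3, 13, -12) → max 13
(-3, 13, -12, -6) → max 13
(13, -12, -6, 13) → max 13
(-12, -6, 13, 1) → max 13
(-6, 13, 1, 15) → max 15
(13, 1, 15, -8) → max 15
(1, 15, -8, -2) → max 15
(15, -8, -2, 2) → max 15
(-8, -2, 2, 4) → max 4
Minimum of these is 4.

4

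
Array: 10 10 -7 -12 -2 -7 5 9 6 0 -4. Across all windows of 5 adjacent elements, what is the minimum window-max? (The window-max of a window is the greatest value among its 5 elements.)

5

(10, 10, -7, -12, -2) → max 10
(10, -7, -12, -2, -7) → max 10
(-7, -12, -2, -7, 5) → max 5
(-12, -2, -7, 5, 9) → max 9
(-2, -7, 5, 9, 6) → max 9
(-7, 5, 9, 6, 0) → max 9
(5, 9, 6, 0, -4) → max 9
Minimum of these is 5.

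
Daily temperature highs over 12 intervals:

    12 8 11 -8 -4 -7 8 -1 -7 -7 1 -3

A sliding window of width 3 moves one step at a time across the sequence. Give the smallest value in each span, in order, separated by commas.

8, -8, -8, -8, -7, -7, -7, -7, -7, -7

12 8 11 → min 8
8 11 -8 → min -8
11 -8 -4 → min -8
-8 -4 -7 → min -8
-4 -7 8 → min -7
-7 8 -1 → min -7
8 -1 -7 → min -7
-1 -7 -7 → min -7
-7 -7 1 → min -7
-7 1 -3 → min -7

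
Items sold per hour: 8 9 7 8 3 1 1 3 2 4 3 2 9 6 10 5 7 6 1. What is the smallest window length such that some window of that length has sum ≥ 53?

add 8: running sum 8 < 53
add 9: running sum 17 < 53
add 7: running sum 24 < 53
add 8: running sum 32 < 53
add 3: running sum 35 < 53
add 1: running sum 36 < 53
add 1: running sum 37 < 53
add 3: running sum 40 < 53
add 2: running sum 42 < 53
add 4: running sum 46 < 53
add 3: running sum 49 < 53
add 2: running sum 51 < 53
add 9: shortest ending here [8, 9, 7, 8, 3, 1, 1, 3, 2, 4, 3, 2, 9] sum 60, len 13
add 6: shortest ending here [9, 7, 8, 3, 1, 1, 3, 2, 4, 3, 2, 9, 6] sum 58, len 13
add 10: shortest ending here [7, 8, 3, 1, 1, 3, 2, 4, 3, 2, 9, 6, 10] sum 59, len 13
add 5: shortest ending here [8, 3, 1, 1, 3, 2, 4, 3, 2, 9, 6, 10, 5] sum 57, len 13
add 7: shortest ending here [1, 1, 3, 2, 4, 3, 2, 9, 6, 10, 5, 7] sum 53, len 12
add 6: shortest ending here [2, 4, 3, 2, 9, 6, 10, 5, 7, 6] sum 54, len 10
add 1: shortest ending here [4, 3, 2, 9, 6, 10, 5, 7, 6, 1] sum 53, len 10
Shortest qualifying length: 10.

10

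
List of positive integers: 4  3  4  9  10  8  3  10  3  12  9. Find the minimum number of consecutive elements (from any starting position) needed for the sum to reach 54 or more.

7

Extend right; whenever the sum reaches 54, record the length and shrink from the left:
add 4: running sum 4 < 54
add 3: running sum 7 < 54
add 4: running sum 11 < 54
add 9: running sum 20 < 54
add 10: running sum 30 < 54
add 8: running sum 38 < 54
add 3: running sum 41 < 54
add 10: running sum 51 < 54
add 3: shortest ending here [4, 3, 4, 9, 10, 8, 3, 10, 3] sum 54, len 9
add 12: shortest ending here [9, 10, 8, 3, 10, 3, 12] sum 55, len 7
add 9: shortest ending here [10, 8, 3, 10, 3, 12, 9] sum 55, len 7
Shortest qualifying length: 7.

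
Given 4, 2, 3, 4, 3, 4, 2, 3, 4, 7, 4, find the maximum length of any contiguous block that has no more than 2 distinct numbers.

[4] 1 distinct, len 1
[4, 2] 2 distinct, len 2
[2, 3] 2 distinct, len 2
[3, 4] 2 distinct, len 2
[3, 4, 3] 2 distinct, len 3
[3, 4, 3, 4] 2 distinct, len 4
[4, 2] 2 distinct, len 2
[2, 3] 2 distinct, len 2
[3, 4] 2 distinct, len 2
[4, 7] 2 distinct, len 2
[4, 7, 4] 2 distinct, len 3
Longest length with ≤2 distinct: 4.

4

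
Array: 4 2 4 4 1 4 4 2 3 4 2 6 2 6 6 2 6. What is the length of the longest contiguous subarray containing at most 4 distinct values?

Extend right; when distinct count exceeds 4, shrink from the left:
[4] 1 distinct, len 1
[4, 2] 2 distinct, len 2
[4, 2, 4] 2 distinct, len 3
[4, 2, 4, 4] 2 distinct, len 4
[4, 2, 4, 4, 1] 3 distinct, len 5
[4, 2, 4, 4, 1, 4] 3 distinct, len 6
[4, 2, 4, 4, 1, 4, 4] 3 distinct, len 7
[4, 2, 4, 4, 1, 4, 4, 2] 3 distinct, len 8
[4, 2, 4, 4, 1, 4, 4, 2, 3] 4 distinct, len 9
[4, 2, 4, 4, 1, 4, 4, 2, 3, 4] 4 distinct, len 10
[4, 2, 4, 4, 1, 4, 4, 2, 3, 4, 2] 4 distinct, len 11
[4, 4, 2, 3, 4, 2, 6] 4 distinct, len 7
[4, 4, 2, 3, 4, 2, 6, 2] 4 distinct, len 8
[4, 4, 2, 3, 4, 2, 6, 2, 6] 4 distinct, len 9
[4, 4, 2, 3, 4, 2, 6, 2, 6, 6] 4 distinct, len 10
[4, 4, 2, 3, 4, 2, 6, 2, 6, 6, 2] 4 distinct, len 11
[4, 4, 2, 3, 4, 2, 6, 2, 6, 6, 2, 6] 4 distinct, len 12
Longest length with ≤4 distinct: 12.

12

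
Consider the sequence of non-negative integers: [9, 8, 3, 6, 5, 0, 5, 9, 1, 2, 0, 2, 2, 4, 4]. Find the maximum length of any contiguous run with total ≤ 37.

11

Extend to the right; shrink from the left whenever the sum exceeds 37:
add 9: [9] sum 9, len 1
add 8: [9, 8] sum 17, len 2
add 3: [9, 8, 3] sum 20, len 3
add 6: [9, 8, 3, 6] sum 26, len 4
add 5: [9, 8, 3, 6, 5] sum 31, len 5
add 0: [9, 8, 3, 6, 5, 0] sum 31, len 6
add 5: [9, 8, 3, 6, 5, 0, 5] sum 36, len 7
add 9: [8, 3, 6, 5, 0, 5, 9] sum 36, len 7
add 1: [8, 3, 6, 5, 0, 5, 9, 1] sum 37, len 8
add 2: [3, 6, 5, 0, 5, 9, 1, 2] sum 31, len 8
add 0: [3, 6, 5, 0, 5, 9, 1, 2, 0] sum 31, len 9
add 2: [3, 6, 5, 0, 5, 9, 1, 2, 0, 2] sum 33, len 10
add 2: [3, 6, 5, 0, 5, 9, 1, 2, 0, 2, 2] sum 35, len 11
add 4: [6, 5, 0, 5, 9, 1, 2, 0, 2, 2, 4] sum 36, len 11
add 4: [5, 0, 5, 9, 1, 2, 0, 2, 2, 4, 4] sum 34, len 11
Longest length seen: 11.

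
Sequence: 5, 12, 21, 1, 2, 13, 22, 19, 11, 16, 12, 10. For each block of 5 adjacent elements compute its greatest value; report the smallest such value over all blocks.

19

(5, 12, 21, 1, 2) → max 21
(12, 21, 1, 2, 13) → max 21
(21, 1, 2, 13, 22) → max 22
(1, 2, 13, 22, 19) → max 22
(2, 13, 22, 19, 11) → max 22
(13, 22, 19, 11, 16) → max 22
(22, 19, 11, 16, 12) → max 22
(19, 11, 16, 12, 10) → max 19
Smallest of these is 19.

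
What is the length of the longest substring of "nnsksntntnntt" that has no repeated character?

add n: [n] len 1
add n (repeat n, move left end past it): [n] len 1
add s: [n, s] len 2
add k: [n, s, k] len 3
add s (repeat s, move left end past it): [k, s] len 2
add n: [k, s, n] len 3
add t: [k, s, n, t] len 4
add n (repeat n, move left end past it): [t, n] len 2
add t (repeat t, move left end past it): [n, t] len 2
add n (repeat n, move left end past it): [t, n] len 2
add n (repeat n, move left end past it): [n] len 1
add t: [n, t] len 2
add t (repeat t, move left end past it): [t] len 1
Longest all-distinct length: 4.

4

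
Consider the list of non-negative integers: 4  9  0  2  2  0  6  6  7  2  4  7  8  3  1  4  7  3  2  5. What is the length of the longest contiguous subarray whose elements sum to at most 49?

13

Extend to the right; shrink from the left whenever the sum exceeds 49:
[4] sum 4 len 1
[4, 9] sum 13 len 2
[4, 9, 0] sum 13 len 3
[4, 9, 0, 2] sum 15 len 4
[4, 9, 0, 2, 2] sum 17 len 5
[4, 9, 0, 2, 2, 0] sum 17 len 6
[4, 9, 0, 2, 2, 0, 6] sum 23 len 7
[4, 9, 0, 2, 2, 0, 6, 6] sum 29 len 8
[4, 9, 0, 2, 2, 0, 6, 6, 7] sum 36 len 9
[4, 9, 0, 2, 2, 0, 6, 6, 7, 2] sum 38 len 10
[4, 9, 0, 2, 2, 0, 6, 6, 7, 2, 4] sum 42 len 11
[4, 9, 0, 2, 2, 0, 6, 6, 7, 2, 4, 7] sum 49 len 12
[0, 2, 2, 0, 6, 6, 7, 2, 4, 7, 8] sum 44 len 11
[0, 2, 2, 0, 6, 6, 7, 2, 4, 7, 8, 3] sum 47 len 12
[0, 2, 2, 0, 6, 6, 7, 2, 4, 7, 8, 3, 1] sum 48 len 13
[0, 6, 6, 7, 2, 4, 7, 8, 3, 1, 4] sum 48 len 11
[6, 7, 2, 4, 7, 8, 3, 1, 4, 7] sum 49 len 10
[7, 2, 4, 7, 8, 3, 1, 4, 7, 3] sum 46 len 10
[7, 2, 4, 7, 8, 3, 1, 4, 7, 3, 2] sum 48 len 11
[2, 4, 7, 8, 3, 1, 4, 7, 3, 2, 5] sum 46 len 11
Longest length seen: 13.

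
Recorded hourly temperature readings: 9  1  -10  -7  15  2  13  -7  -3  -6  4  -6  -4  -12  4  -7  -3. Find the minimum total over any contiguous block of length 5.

Window sums for each of the 13 positions:
9 1 -10 -7 15 → sum 8
1 -10 -7 15 2 → sum 1
-10 -7 15 2 13 → sum 13
-7 15 2 13 -7 → sum 16
15 2 13 -7 -3 → sum 20
2 13 -7 -3 -6 → sum -1
13 -7 -3 -6 4 → sum 1
-7 -3 -6 4 -6 → sum -18
-3 -6 4 -6 -4 → sum -15
-6 4 -6 -4 -12 → sum -24
4 -6 -4 -12 4 → sum -14
-6 -4 -12 4 -7 → sum -25
-4 -12 4 -7 -3 → sum -22
Minimum of these is -25.

-25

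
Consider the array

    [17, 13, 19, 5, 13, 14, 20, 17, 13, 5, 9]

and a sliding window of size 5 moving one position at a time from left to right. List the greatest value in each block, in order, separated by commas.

Sliding a size-5 window across the 11 values:
(17, 13, 19, 5, 13) → max 19
(13, 19, 5, 13, 14) → max 19
(19, 5, 13, 14, 20) → max 20
(5, 13, 14, 20, 17) → max 20
(13, 14, 20, 17, 13) → max 20
(14, 20, 17, 13, 5) → max 20
(20, 17, 13, 5, 9) → max 20

19, 19, 20, 20, 20, 20, 20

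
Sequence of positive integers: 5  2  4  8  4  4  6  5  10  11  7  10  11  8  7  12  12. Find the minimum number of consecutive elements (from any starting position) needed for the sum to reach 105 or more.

13

add 5: running sum 5 < 105
add 2: running sum 7 < 105
add 4: running sum 11 < 105
add 8: running sum 19 < 105
add 4: running sum 23 < 105
add 4: running sum 27 < 105
add 6: running sum 33 < 105
add 5: running sum 38 < 105
add 10: running sum 48 < 105
add 11: running sum 59 < 105
add 7: running sum 66 < 105
add 10: running sum 76 < 105
add 11: running sum 87 < 105
add 8: running sum 95 < 105
add 7: running sum 102 < 105
add 12: shortest ending here [4, 8, 4, 4, 6, 5, 10, 11, 7, 10, 11, 8, 7, 12] sum 107, len 14
add 12: shortest ending here [4, 4, 6, 5, 10, 11, 7, 10, 11, 8, 7, 12, 12] sum 107, len 13
Shortest qualifying length: 13.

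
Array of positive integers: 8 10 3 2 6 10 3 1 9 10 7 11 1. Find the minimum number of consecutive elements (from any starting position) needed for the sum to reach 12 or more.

2

add 8: running sum 8 < 12
end 1: [8, 10] sum 18, len 2
end 2: [10, 3] sum 13, len 2
end 3: [10, 3, 2] sum 15, len 3
end 4: [10, 3, 2, 6] sum 21, len 4
end 5: [6, 10] sum 16, len 2
end 6: [10, 3] sum 13, len 2
end 7: [10, 3, 1] sum 14, len 3
end 8: [3, 1, 9] sum 13, len 3
end 9: [9, 10] sum 19, len 2
end 10: [10, 7] sum 17, len 2
end 11: [7, 11] sum 18, len 2
end 12: [11, 1] sum 12, len 2
Shortest qualifying length: 2.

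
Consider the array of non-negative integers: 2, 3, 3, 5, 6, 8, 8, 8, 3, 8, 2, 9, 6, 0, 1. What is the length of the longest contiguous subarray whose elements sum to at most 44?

8

Extend to the right; shrink from the left whenever the sum exceeds 44:
→ 2: sum 2, len 1
→ 3: sum 5, len 2
→ 3: sum 8, len 3
→ 5: sum 13, len 4
→ 6: sum 19, len 5
→ 8: sum 27, len 6
→ 8: sum 35, len 7
→ 8: sum 43, len 8
→ 3 (dropped 2): sum 44, len 8
→ 8 (dropped 3, 3, 5): sum 41, len 6
→ 2: sum 43, len 7
→ 9 (dropped 6, 8): sum 38, len 6
→ 6: sum 44, len 7
→ 0: sum 44, len 8
→ 1 (dropped 8): sum 37, len 8
Longest length seen: 8.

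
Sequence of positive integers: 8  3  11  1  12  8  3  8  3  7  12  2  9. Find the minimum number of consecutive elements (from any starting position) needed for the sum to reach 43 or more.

6

Extend right; whenever the sum reaches 43, record the length and shrink from the left:
add 8: running sum 8 < 43
add 3: running sum 11 < 43
add 11: running sum 22 < 43
add 1: running sum 23 < 43
add 12: running sum 35 < 43
end 5: [8, 3, 11, 1, 12, 8] sum 43, len 6
end 6: [8, 3, 11, 1, 12, 8, 3] sum 46, len 7
end 7: [11, 1, 12, 8, 3, 8] sum 43, len 6
end 8: [11, 1, 12, 8, 3, 8, 3] sum 46, len 7
end 9: [11, 1, 12, 8, 3, 8, 3, 7] sum 53, len 8
end 10: [12, 8, 3, 8, 3, 7, 12] sum 53, len 7
end 11: [8, 3, 8, 3, 7, 12, 2] sum 43, len 7
end 12: [3, 8, 3, 7, 12, 2, 9] sum 44, len 7
Shortest qualifying length: 6.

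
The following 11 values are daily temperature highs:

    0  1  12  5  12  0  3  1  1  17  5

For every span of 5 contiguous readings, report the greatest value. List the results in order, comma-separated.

12, 12, 12, 12, 12, 17, 17

(0, 1, 12, 5, 12) → max 12
(1, 12, 5, 12, 0) → max 12
(12, 5, 12, 0, 3) → max 12
(5, 12, 0, 3, 1) → max 12
(12, 0, 3, 1, 1) → max 12
(0, 3, 1, 1, 17) → max 17
(3, 1, 1, 17, 5) → max 17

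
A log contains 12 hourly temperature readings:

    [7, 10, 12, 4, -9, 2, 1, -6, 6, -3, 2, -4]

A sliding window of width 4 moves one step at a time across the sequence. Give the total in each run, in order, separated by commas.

7 10 12 4 → sum 33
10 12 4 -9 → sum 17
12 4 -9 2 → sum 9
4 -9 2 1 → sum -2
-9 2 1 -6 → sum -12
2 1 -6 6 → sum 3
1 -6 6 -3 → sum -2
-6 6 -3 2 → sum -1
6 -3 2 -4 → sum 1

33, 17, 9, -2, -12, 3, -2, -1, 1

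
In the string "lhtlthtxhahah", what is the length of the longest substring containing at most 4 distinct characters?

9

Extend right; when distinct count exceeds 4, shrink from the left:
add l: window [l] (1 distinct), len 1
add h: window [l, h] (2 distinct), len 2
add t: window [l, h, t] (3 distinct), len 3
add l: window [l, h, t, l] (3 distinct), len 4
add t: window [l, h, t, l, t] (3 distinct), len 5
add h: window [l, h, t, l, t, h] (3 distinct), len 6
add t: window [l, h, t, l, t, h, t] (3 distinct), len 7
add x: window [l, h, t, l, t, h, t, x] (4 distinct), len 8
add h: window [l, h, t, l, t, h, t, x, h] (4 distinct), len 9
add a: window [t, h, t, x, h, a] (4 distinct), len 6
add h: window [t, h, t, x, h, a, h] (4 distinct), len 7
add a: window [t, h, t, x, h, a, h, a] (4 distinct), len 8
add h: window [t, h, t, x, h, a, h, a, h] (4 distinct), len 9
Longest length with ≤4 distinct: 9.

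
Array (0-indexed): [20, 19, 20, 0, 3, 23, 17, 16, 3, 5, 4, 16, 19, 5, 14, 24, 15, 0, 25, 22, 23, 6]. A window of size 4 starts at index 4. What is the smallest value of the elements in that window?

3

Elements at indices 4..7: 3, 23, 17, 16
min(3, 23, 17, 16) = 3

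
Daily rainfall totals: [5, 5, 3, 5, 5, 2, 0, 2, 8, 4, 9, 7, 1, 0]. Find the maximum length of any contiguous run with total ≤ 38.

10

[5] sum 5 len 1
[5, 5] sum 10 len 2
[5, 5, 3] sum 13 len 3
[5, 5, 3, 5] sum 18 len 4
[5, 5, 3, 5, 5] sum 23 len 5
[5, 5, 3, 5, 5, 2] sum 25 len 6
[5, 5, 3, 5, 5, 2, 0] sum 25 len 7
[5, 5, 3, 5, 5, 2, 0, 2] sum 27 len 8
[5, 5, 3, 5, 5, 2, 0, 2, 8] sum 35 len 9
[5, 3, 5, 5, 2, 0, 2, 8, 4] sum 34 len 9
[3, 5, 5, 2, 0, 2, 8, 4, 9] sum 38 len 9
[5, 2, 0, 2, 8, 4, 9, 7] sum 37 len 8
[5, 2, 0, 2, 8, 4, 9, 7, 1] sum 38 len 9
[5, 2, 0, 2, 8, 4, 9, 7, 1, 0] sum 38 len 10
Longest length seen: 10.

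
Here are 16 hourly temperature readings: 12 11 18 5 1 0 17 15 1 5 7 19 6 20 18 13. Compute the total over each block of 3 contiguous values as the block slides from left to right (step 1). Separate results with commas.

41, 34, 24, 6, 18, 32, 33, 21, 13, 31, 32, 45, 44, 51

Sliding a size-3 window across the 16 values:
(12, 11, 18) → sum 41
(11, 18, 5) → sum 34
(18, 5, 1) → sum 24
(5, 1, 0) → sum 6
(1, 0, 17) → sum 18
(0, 17, 15) → sum 32
(17, 15, 1) → sum 33
(15, 1, 5) → sum 21
(1, 5, 7) → sum 13
(5, 7, 19) → sum 31
(7, 19, 6) → sum 32
(19, 6, 20) → sum 45
(6, 20, 18) → sum 44
(20, 18, 13) → sum 51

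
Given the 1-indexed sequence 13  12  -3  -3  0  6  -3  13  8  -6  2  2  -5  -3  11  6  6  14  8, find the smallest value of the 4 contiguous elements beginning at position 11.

-5

Elements at indices 11..14: 2, 2, -5, -3
min(2, 2, -5, -3) = -5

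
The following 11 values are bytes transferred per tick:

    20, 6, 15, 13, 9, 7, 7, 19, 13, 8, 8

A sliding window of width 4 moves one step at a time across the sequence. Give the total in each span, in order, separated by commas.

54, 43, 44, 36, 42, 46, 47, 48

20 6 15 13 → sum 54
6 15 13 9 → sum 43
15 13 9 7 → sum 44
13 9 7 7 → sum 36
9 7 7 19 → sum 42
7 7 19 13 → sum 46
7 19 13 8 → sum 47
19 13 8 8 → sum 48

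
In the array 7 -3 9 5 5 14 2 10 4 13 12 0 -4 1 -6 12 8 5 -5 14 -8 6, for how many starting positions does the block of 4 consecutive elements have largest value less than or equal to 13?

12

7 -3 9 5 → max 9  ≤ 13 ✓
-3 9 5 5 → max 9  ≤ 13 ✓
9 5 5 14 → max 14
5 5 14 2 → max 14
5 14 2 10 → max 14
14 2 10 4 → max 14
2 10 4 13 → max 13  ≤ 13 ✓
10 4 13 12 → max 13  ≤ 13 ✓
4 13 12 0 → max 13  ≤ 13 ✓
13 12 0 -4 → max 13  ≤ 13 ✓
12 0 -4 1 → max 12  ≤ 13 ✓
0 -4 1 -6 → max 1  ≤ 13 ✓
-4 1 -6 12 → max 12  ≤ 13 ✓
1 -6 12 8 → max 12  ≤ 13 ✓
-6 12 8 5 → max 12  ≤ 13 ✓
12 8 5 -5 → max 12  ≤ 13 ✓
8 5 -5 14 → max 14
5 -5 14 -8 → max 14
-5 14 -8 6 → max 14
12 windows satisfy the condition.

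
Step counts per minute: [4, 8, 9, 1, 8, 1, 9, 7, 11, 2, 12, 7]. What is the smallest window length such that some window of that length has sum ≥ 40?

Extend right; whenever the sum reaches 40, record the length and shrink from the left:
add 4: running sum 4 < 40
add 8: running sum 12 < 40
add 9: running sum 21 < 40
add 1: running sum 22 < 40
add 8: running sum 30 < 40
add 1: running sum 31 < 40
add 9: shortest ending here [4, 8, 9, 1, 8, 1, 9] sum 40, len 7
add 7: shortest ending here [8, 9, 1, 8, 1, 9, 7] sum 43, len 7
add 11: shortest ending here [9, 1, 8, 1, 9, 7, 11] sum 46, len 7
add 2: shortest ending here [9, 1, 8, 1, 9, 7, 11, 2] sum 48, len 8
add 12: shortest ending here [9, 7, 11, 2, 12] sum 41, len 5
add 7: shortest ending here [9, 7, 11, 2, 12, 7] sum 48, len 6
Shortest qualifying length: 5.

5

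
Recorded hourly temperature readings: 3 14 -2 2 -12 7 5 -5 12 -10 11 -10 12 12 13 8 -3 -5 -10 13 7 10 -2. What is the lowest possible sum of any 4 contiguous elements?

[3, 14, -2, 2] → sum 17
[14, -2, 2, -12] → sum 2
[-2, 2, -12, 7] → sum -5
[2, -12, 7, 5] → sum 2
[-12, 7, 5, -5] → sum -5
[7, 5, -5, 12] → sum 19
[5, -5, 12, -10] → sum 2
[-5, 12, -10, 11] → sum 8
[12, -10, 11, -10] → sum 3
[-10, 11, -10, 12] → sum 3
[11, -10, 12, 12] → sum 25
[-10, 12, 12, 13] → sum 27
[12, 12, 13, 8] → sum 45
[12, 13, 8, -3] → sum 30
[13, 8, -3, -5] → sum 13
[8, -3, -5, -10] → sum -10
[-3, -5, -10, 13] → sum -5
[-5, -10, 13, 7] → sum 5
[-10, 13, 7, 10] → sum 20
[13, 7, 10, -2] → sum 28
Lowest of these is -10.

-10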